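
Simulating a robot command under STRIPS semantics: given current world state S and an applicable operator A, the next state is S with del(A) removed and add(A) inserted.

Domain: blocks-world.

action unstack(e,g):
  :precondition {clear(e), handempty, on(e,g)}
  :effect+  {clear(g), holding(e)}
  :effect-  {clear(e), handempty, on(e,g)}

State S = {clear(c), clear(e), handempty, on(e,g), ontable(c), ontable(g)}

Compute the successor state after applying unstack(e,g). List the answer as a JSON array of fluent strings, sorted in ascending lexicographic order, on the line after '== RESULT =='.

Progress:
  pre ⊆ S: {clear(e), handempty, on(e,g)} ⊆ S  — applicable
  S \ del = {clear(c), ontable(c), ontable(g)}
  ∪ add   = {clear(c), clear(g), holding(e), ontable(c), ontable(g)}

== RESULT ==
["clear(c)", "clear(g)", "holding(e)", "ontable(c)", "ontable(g)"]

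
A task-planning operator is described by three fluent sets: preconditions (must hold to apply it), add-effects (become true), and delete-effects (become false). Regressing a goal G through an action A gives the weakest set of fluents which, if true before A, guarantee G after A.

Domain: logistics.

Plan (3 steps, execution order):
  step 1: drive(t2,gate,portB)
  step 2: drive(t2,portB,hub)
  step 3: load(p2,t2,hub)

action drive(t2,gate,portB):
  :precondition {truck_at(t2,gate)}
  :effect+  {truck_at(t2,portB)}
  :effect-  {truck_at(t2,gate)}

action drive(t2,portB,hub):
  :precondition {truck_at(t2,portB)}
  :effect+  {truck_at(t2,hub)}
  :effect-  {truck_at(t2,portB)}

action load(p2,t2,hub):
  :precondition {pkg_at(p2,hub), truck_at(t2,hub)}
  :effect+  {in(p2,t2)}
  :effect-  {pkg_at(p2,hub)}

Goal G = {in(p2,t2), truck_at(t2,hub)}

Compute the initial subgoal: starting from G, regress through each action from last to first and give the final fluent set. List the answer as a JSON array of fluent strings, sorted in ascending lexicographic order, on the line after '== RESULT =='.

Regress step by step:
  through step 3 (load(p2,t2,hub)): drop {in(p2,t2)}, keep {truck_at(t2,hub)}, require {pkg_at(p2,hub), truck_at(t2,hub)}
    → {pkg_at(p2,hub), truck_at(t2,hub)}
  through step 2 (drive(t2,portB,hub)): drop {truck_at(t2,hub)}, keep {pkg_at(p2,hub)}, require {truck_at(t2,portB)}
    → {pkg_at(p2,hub), truck_at(t2,portB)}
  through step 1 (drive(t2,gate,portB)): drop {truck_at(t2,portB)}, keep {pkg_at(p2,hub)}, require {truck_at(t2,gate)}
    → {pkg_at(p2,hub), truck_at(t2,gate)}

== RESULT ==
["pkg_at(p2,hub)", "truck_at(t2,gate)"]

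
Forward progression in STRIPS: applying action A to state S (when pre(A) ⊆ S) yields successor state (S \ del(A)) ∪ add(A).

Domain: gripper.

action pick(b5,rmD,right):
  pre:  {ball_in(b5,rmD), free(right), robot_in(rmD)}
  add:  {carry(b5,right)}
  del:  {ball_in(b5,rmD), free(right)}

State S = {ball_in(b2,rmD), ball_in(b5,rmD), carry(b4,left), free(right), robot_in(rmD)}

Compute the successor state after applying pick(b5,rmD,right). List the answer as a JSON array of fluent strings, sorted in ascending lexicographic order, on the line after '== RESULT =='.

Progress:
  pre ⊆ S: {ball_in(b5,rmD), free(right), robot_in(rmD)} ⊆ S  — applicable
  S \ del = {ball_in(b2,rmD), carry(b4,left), robot_in(rmD)}
  ∪ add   = {ball_in(b2,rmD), carry(b4,left), carry(b5,right), robot_in(rmD)}

== RESULT ==
["ball_in(b2,rmD)", "carry(b4,left)", "carry(b5,right)", "robot_in(rmD)"]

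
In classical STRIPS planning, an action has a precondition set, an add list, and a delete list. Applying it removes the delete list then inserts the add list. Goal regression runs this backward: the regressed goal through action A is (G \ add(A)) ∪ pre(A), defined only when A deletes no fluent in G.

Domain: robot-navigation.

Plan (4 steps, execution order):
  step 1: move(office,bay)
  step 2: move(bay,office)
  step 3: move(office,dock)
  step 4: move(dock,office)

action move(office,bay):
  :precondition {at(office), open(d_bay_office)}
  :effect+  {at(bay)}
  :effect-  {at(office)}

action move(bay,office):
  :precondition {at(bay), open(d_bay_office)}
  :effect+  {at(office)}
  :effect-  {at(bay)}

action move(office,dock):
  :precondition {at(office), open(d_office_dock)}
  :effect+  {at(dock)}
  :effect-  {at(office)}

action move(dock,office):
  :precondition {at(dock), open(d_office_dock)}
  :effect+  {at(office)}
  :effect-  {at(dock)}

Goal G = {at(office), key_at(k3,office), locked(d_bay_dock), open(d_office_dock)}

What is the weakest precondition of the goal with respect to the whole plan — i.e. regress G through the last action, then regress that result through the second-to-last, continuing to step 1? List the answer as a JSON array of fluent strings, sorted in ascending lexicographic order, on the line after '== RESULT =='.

Work backward from the goal:
  through step 4 (move(dock,office)): drop {at(office)}, keep {key_at(k3,office), locked(d_bay_dock), open(d_office_dock)}, require {at(dock), open(d_office_dock)}
    → {at(dock), key_at(k3,office), locked(d_bay_dock), open(d_office_dock)}
  through step 3 (move(office,dock)): drop {at(dock)}, keep {key_at(k3,office), locked(d_bay_dock), open(d_office_dock)}, require {at(office), open(d_office_dock)}
    → {at(office), key_at(k3,office), locked(d_bay_dock), open(d_office_dock)}
  through step 2 (move(bay,office)): drop {at(office)}, keep {key_at(k3,office), locked(d_bay_dock), open(d_office_dock)}, require {at(bay), open(d_bay_office)}
    → {at(bay), key_at(k3,office), locked(d_bay_dock), open(d_bay_office), open(d_office_dock)}
  through step 1 (move(office,bay)): drop {at(bay)}, keep {key_at(k3,office), locked(d_bay_dock), open(d_bay_office), open(d_office_dock)}, require {at(office), open(d_bay_office)}
    → {at(office), key_at(k3,office), locked(d_bay_dock), open(d_bay_office), open(d_office_dock)}

== RESULT ==
["at(office)", "key_at(k3,office)", "locked(d_bay_dock)", "open(d_bay_office)", "open(d_office_dock)"]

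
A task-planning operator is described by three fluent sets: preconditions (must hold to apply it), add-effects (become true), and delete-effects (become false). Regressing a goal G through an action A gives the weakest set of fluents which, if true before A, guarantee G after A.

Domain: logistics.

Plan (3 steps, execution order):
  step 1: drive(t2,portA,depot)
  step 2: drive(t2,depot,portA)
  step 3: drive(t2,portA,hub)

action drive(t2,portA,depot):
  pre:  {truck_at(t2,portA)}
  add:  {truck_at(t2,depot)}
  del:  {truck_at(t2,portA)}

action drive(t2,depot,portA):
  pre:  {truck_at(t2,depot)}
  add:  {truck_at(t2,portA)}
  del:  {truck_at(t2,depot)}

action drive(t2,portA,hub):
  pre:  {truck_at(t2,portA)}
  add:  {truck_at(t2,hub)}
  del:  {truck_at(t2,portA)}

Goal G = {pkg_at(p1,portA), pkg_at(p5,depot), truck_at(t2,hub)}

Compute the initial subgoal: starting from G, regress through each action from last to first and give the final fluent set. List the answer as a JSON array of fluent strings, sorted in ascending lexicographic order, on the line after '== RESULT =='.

Regress step by step:
  through step 3 (drive(t2,portA,hub)): drop {truck_at(t2,hub)}, keep {pkg_at(p1,portA), pkg_at(p5,depot)}, require {truck_at(t2,portA)}
    → {pkg_at(p1,portA), pkg_at(p5,depot), truck_at(t2,portA)}
  through step 2 (drive(t2,depot,portA)): drop {truck_at(t2,portA)}, keep {pkg_at(p1,portA), pkg_at(p5,depot)}, require {truck_at(t2,depot)}
    → {pkg_at(p1,portA), pkg_at(p5,depot), truck_at(t2,depot)}
  through step 1 (drive(t2,portA,depot)): drop {truck_at(t2,depot)}, keep {pkg_at(p1,portA), pkg_at(p5,depot)}, require {truck_at(t2,portA)}
    → {pkg_at(p1,portA), pkg_at(p5,depot), truck_at(t2,portA)}

== RESULT ==
["pkg_at(p1,portA)", "pkg_at(p5,depot)", "truck_at(t2,portA)"]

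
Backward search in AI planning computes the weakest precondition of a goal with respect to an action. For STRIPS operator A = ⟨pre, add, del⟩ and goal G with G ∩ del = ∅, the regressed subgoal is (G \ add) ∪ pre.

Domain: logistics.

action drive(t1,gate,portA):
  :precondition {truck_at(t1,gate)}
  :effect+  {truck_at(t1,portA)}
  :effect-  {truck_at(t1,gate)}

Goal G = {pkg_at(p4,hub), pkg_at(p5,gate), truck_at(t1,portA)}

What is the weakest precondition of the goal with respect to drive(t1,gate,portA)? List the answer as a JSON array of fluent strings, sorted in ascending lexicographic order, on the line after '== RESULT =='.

Compute (G \ add) ∪ pre:
  G ∩ del = {}  (empty — regression defined)
  G \ add = {pkg_at(p4,hub), pkg_at(p5,gate), truck_at(t1,portA)} \ {truck_at(t1,portA)} = {pkg_at(p4,hub), pkg_at(p5,gate)}
  ∪ pre   = {pkg_at(p4,hub), pkg_at(p5,gate)} ∪ {truck_at(t1,gate)}
          = {pkg_at(p4,hub), pkg_at(p5,gate), truck_at(t1,gate)}

== RESULT ==
["pkg_at(p4,hub)", "pkg_at(p5,gate)", "truck_at(t1,gate)"]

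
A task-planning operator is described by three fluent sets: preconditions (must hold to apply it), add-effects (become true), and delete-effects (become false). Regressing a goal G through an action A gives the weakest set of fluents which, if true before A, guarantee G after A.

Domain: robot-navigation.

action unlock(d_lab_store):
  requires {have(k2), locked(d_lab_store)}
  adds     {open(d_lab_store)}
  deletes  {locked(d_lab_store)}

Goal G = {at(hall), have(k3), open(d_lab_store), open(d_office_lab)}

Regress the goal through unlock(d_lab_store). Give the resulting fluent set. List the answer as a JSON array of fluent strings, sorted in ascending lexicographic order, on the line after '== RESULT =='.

Regress:
  G ∩ del = {}  (empty — regression defined)
  G \ add = {at(hall), have(k3), open(d_lab_store), open(d_office_lab)} \ {open(d_lab_store)} = {at(hall), have(k3), open(d_office_lab)}
  ∪ pre   = {at(hall), have(k3), open(d_office_lab)} ∪ {have(k2), locked(d_lab_store)}
          = {at(hall), have(k2), have(k3), locked(d_lab_store), open(d_office_lab)}

== RESULT ==
["at(hall)", "have(k2)", "have(k3)", "locked(d_lab_store)", "open(d_office_lab)"]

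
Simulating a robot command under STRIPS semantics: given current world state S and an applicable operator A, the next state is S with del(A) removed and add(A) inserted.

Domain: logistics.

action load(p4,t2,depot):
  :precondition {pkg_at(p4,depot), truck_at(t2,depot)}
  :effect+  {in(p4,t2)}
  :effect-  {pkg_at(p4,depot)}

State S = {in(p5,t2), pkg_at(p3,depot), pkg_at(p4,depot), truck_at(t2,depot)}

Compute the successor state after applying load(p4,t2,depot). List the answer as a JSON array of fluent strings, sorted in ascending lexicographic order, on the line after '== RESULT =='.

Compute (S \ del) ∪ add:
  pre ⊆ S: {pkg_at(p4,depot), truck_at(t2,depot)} ⊆ S  — applicable
  S \ del = {in(p5,t2), pkg_at(p3,depot), truck_at(t2,depot)}
  ∪ add   = {in(p4,t2), in(p5,t2), pkg_at(p3,depot), truck_at(t2,depot)}

== RESULT ==
["in(p4,t2)", "in(p5,t2)", "pkg_at(p3,depot)", "truck_at(t2,depot)"]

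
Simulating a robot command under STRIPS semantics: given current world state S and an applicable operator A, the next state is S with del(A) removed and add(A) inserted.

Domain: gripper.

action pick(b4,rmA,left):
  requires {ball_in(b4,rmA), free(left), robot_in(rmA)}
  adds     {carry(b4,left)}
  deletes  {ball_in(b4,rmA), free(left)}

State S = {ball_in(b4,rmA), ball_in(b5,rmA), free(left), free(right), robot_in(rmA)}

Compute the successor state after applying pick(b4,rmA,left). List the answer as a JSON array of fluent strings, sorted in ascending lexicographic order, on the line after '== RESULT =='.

Progress:
  pre ⊆ S: {ball_in(b4,rmA), free(left), robot_in(rmA)} ⊆ S  — applicable
  S \ del = {ball_in(b5,rmA), free(right), robot_in(rmA)}
  ∪ add   = {ball_in(b5,rmA), carry(b4,left), free(right), robot_in(rmA)}

== RESULT ==
["ball_in(b5,rmA)", "carry(b4,left)", "free(right)", "robot_in(rmA)"]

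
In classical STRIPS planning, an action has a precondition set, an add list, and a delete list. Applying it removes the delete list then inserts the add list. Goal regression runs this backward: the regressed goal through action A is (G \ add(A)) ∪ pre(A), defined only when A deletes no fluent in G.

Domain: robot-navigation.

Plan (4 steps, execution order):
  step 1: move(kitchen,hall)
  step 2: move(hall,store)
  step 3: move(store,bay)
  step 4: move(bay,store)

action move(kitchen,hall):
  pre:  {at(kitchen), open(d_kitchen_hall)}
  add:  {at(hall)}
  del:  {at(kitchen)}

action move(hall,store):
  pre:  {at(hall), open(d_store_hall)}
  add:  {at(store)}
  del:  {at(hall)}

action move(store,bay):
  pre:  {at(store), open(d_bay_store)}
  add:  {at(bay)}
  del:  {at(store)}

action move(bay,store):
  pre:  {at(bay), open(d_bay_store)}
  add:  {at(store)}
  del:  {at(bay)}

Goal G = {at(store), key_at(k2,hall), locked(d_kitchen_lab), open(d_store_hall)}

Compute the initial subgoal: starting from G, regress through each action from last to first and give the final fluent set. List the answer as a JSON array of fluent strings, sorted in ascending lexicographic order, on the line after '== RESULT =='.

Regress step by step:
  through step 4 (move(bay,store)): drop {at(store)}, keep {key_at(k2,hall), locked(d_kitchen_lab), open(d_store_hall)}, require {at(bay), open(d_bay_store)}
    → {at(bay), key_at(k2,hall), locked(d_kitchen_lab), open(d_bay_store), open(d_store_hall)}
  through step 3 (move(store,bay)): drop {at(bay)}, keep {key_at(k2,hall), locked(d_kitchen_lab), open(d_bay_store), open(d_store_hall)}, require {at(store), open(d_bay_store)}
    → {at(store), key_at(k2,hall), locked(d_kitchen_lab), open(d_bay_store), open(d_store_hall)}
  through step 2 (move(hall,store)): drop {at(store)}, keep {key_at(k2,hall), locked(d_kitchen_lab), open(d_bay_store), open(d_store_hall)}, require {at(hall), open(d_store_hall)}
    → {at(hall), key_at(k2,hall), locked(d_kitchen_lab), open(d_bay_store), open(d_store_hall)}
  through step 1 (move(kitchen,hall)): drop {at(hall)}, keep {key_at(k2,hall), locked(d_kitchen_lab), open(d_bay_store), open(d_store_hall)}, require {at(kitchen), open(d_kitchen_hall)}
    → {at(kitchen), key_at(k2,hall), locked(d_kitchen_lab), open(d_bay_store), open(d_kitchen_hall), open(d_store_hall)}

== RESULT ==
["at(kitchen)", "key_at(k2,hall)", "locked(d_kitchen_lab)", "open(d_bay_store)", "open(d_kitchen_hall)", "open(d_store_hall)"]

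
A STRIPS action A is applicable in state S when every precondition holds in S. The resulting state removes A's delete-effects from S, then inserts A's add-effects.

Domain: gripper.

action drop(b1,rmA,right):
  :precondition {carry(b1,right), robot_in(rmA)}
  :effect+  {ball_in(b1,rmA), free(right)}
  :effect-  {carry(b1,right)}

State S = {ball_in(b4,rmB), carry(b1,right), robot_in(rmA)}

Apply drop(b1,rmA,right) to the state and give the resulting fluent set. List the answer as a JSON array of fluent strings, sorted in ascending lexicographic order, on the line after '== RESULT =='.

Progress:
  pre ⊆ S: {carry(b1,right), robot_in(rmA)} ⊆ S  — applicable
  S \ del = {ball_in(b4,rmB), robot_in(rmA)}
  ∪ add   = {ball_in(b1,rmA), ball_in(b4,rmB), free(right), robot_in(rmA)}

== RESULT ==
["ball_in(b1,rmA)", "ball_in(b4,rmB)", "free(right)", "robot_in(rmA)"]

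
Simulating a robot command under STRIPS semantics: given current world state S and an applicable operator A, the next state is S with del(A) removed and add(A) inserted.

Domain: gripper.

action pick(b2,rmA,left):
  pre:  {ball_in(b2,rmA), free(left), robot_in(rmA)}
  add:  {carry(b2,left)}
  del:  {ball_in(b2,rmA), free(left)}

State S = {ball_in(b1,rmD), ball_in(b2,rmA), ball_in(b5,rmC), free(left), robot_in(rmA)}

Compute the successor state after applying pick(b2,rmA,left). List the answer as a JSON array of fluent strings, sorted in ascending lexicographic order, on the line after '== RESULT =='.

Compute (S \ del) ∪ add:
  pre ⊆ S: {ball_in(b2,rmA), free(left), robot_in(rmA)} ⊆ S  — applicable
  S \ del = {ball_in(b1,rmD), ball_in(b5,rmC), robot_in(rmA)}
  ∪ add   = {ball_in(b1,rmD), ball_in(b5,rmC), carry(b2,left), robot_in(rmA)}

== RESULT ==
["ball_in(b1,rmD)", "ball_in(b5,rmC)", "carry(b2,left)", "robot_in(rmA)"]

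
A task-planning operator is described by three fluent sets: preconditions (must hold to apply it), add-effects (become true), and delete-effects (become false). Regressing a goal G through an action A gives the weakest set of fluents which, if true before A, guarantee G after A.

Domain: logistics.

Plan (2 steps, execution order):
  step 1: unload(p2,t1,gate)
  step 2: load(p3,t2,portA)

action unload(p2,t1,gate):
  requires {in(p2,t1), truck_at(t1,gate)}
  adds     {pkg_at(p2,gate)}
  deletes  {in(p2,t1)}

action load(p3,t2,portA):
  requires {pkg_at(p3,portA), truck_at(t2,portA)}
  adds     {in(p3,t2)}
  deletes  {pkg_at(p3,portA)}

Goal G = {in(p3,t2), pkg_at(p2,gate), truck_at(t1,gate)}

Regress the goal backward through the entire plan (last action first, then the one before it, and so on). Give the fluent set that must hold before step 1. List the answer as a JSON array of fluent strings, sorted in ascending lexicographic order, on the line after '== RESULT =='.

Work backward from the goal:
  through step 2 (load(p3,t2,portA)): drop {in(p3,t2)}, keep {pkg_at(p2,gate), truck_at(t1,gate)}, require {pkg_at(p3,portA), truck_at(t2,portA)}
    → {pkg_at(p2,gate), pkg_at(p3,portA), truck_at(t1,gate), truck_at(t2,portA)}
  through step 1 (unload(p2,t1,gate)): drop {pkg_at(p2,gate)}, keep {pkg_at(p3,portA), truck_at(t1,gate), truck_at(t2,portA)}, require {in(p2,t1), truck_at(t1,gate)}
    → {in(p2,t1), pkg_at(p3,portA), truck_at(t1,gate), truck_at(t2,portA)}

== RESULT ==
["in(p2,t1)", "pkg_at(p3,portA)", "truck_at(t1,gate)", "truck_at(t2,portA)"]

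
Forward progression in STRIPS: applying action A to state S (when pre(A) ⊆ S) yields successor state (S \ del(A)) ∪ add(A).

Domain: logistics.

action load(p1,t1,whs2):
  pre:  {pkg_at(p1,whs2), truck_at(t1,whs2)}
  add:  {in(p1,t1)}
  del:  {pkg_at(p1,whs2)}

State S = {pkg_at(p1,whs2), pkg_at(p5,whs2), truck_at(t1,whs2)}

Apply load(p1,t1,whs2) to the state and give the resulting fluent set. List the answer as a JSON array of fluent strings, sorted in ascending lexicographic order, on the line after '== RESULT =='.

Progress:
  pre ⊆ S: {pkg_at(p1,whs2), truck_at(t1,whs2)} ⊆ S  — applicable
  S \ del = {pkg_at(p5,whs2), truck_at(t1,whs2)}
  ∪ add   = {in(p1,t1), pkg_at(p5,whs2), truck_at(t1,whs2)}

== RESULT ==
["in(p1,t1)", "pkg_at(p5,whs2)", "truck_at(t1,whs2)"]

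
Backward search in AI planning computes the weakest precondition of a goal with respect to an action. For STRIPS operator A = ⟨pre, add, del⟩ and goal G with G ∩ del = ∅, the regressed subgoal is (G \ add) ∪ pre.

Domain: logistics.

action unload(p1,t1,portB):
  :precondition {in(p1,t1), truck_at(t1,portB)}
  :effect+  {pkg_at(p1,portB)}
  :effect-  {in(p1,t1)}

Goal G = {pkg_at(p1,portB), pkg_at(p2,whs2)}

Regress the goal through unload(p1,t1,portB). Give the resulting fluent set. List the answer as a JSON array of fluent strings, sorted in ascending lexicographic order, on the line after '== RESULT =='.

Compute (G \ add) ∪ pre:
  G ∩ del = {}  (empty — regression defined)
  G \ add = {pkg_at(p1,portB), pkg_at(p2,whs2)} \ {pkg_at(p1,portB)} = {pkg_at(p2,whs2)}
  ∪ pre   = {pkg_at(p2,whs2)} ∪ {in(p1,t1), truck_at(t1,portB)}
          = {in(p1,t1), pkg_at(p2,whs2), truck_at(t1,portB)}

== RESULT ==
["in(p1,t1)", "pkg_at(p2,whs2)", "truck_at(t1,portB)"]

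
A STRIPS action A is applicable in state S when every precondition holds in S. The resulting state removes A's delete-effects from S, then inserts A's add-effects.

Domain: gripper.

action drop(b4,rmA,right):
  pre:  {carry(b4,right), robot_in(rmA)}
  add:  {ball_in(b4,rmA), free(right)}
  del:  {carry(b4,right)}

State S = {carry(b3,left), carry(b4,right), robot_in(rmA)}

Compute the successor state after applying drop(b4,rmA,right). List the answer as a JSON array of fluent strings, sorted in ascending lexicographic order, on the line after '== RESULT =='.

Compute (S \ del) ∪ add:
  pre ⊆ S: {carry(b4,right), robot_in(rmA)} ⊆ S  — applicable
  S \ del = {carry(b3,left), robot_in(rmA)}
  ∪ add   = {ball_in(b4,rmA), carry(b3,left), free(right), robot_in(rmA)}

== RESULT ==
["ball_in(b4,rmA)", "carry(b3,left)", "free(right)", "robot_in(rmA)"]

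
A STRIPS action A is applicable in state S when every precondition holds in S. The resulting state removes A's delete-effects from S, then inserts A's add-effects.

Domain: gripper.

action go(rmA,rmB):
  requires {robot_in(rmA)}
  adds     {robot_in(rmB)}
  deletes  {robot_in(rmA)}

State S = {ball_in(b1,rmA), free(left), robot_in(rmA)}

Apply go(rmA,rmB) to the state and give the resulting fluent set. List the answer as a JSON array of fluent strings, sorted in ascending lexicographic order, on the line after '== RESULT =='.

Progress:
  pre ⊆ S: {robot_in(rmA)} ⊆ S  — applicable
  S \ del = {ball_in(b1,rmA), free(left)}
  ∪ add   = {ball_in(b1,rmA), free(left), robot_in(rmB)}

== RESULT ==
["ball_in(b1,rmA)", "free(left)", "robot_in(rmB)"]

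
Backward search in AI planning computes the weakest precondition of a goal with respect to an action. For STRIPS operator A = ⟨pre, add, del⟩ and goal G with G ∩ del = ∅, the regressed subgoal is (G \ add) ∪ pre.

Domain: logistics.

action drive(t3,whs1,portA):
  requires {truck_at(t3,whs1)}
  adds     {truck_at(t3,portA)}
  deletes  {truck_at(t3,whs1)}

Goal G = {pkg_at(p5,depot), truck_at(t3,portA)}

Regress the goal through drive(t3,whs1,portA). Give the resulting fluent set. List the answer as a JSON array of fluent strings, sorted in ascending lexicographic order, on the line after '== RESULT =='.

Regress:
  G ∩ del = {}  (empty — regression defined)
  G \ add = {pkg_at(p5,depot), truck_at(t3,portA)} \ {truck_at(t3,portA)} = {pkg_at(p5,depot)}
  ∪ pre   = {pkg_at(p5,depot)} ∪ {truck_at(t3,whs1)}
          = {pkg_at(p5,depot), truck_at(t3,whs1)}

== RESULT ==
["pkg_at(p5,depot)", "truck_at(t3,whs1)"]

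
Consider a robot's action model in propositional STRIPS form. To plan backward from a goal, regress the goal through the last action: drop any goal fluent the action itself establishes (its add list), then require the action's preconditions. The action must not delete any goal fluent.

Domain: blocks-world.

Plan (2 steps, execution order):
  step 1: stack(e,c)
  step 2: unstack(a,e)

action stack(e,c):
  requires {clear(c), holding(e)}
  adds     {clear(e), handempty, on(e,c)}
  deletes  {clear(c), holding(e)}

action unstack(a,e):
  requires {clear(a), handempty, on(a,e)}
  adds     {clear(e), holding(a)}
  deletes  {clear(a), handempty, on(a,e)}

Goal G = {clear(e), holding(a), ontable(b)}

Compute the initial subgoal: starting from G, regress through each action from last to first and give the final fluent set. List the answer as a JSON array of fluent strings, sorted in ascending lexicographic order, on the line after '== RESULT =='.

Work backward from the goal:
  through step 2 (unstack(a,e)): drop {clear(e), holding(a)}, keep {ontable(b)}, require {clear(a), handempty, on(a,e)}
    → {clear(a), handempty, on(a,e), ontable(b)}
  through step 1 (stack(e,c)): drop {handempty}, keep {clear(a), on(a,e), ontable(b)}, require {clear(c), holding(e)}
    → {clear(a), clear(c), holding(e), on(a,e), ontable(b)}

== RESULT ==
["clear(a)", "clear(c)", "holding(e)", "on(a,e)", "ontable(b)"]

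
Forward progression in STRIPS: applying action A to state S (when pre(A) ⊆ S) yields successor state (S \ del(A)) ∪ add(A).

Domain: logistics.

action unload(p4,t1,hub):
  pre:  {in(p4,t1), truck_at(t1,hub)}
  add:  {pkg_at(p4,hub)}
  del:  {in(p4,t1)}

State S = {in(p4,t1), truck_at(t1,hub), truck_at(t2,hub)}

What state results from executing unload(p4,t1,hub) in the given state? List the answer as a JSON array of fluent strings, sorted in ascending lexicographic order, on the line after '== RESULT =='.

Progress:
  pre ⊆ S: {in(p4,t1), truck_at(t1,hub)} ⊆ S  — applicable
  S \ del = {truck_at(t1,hub), truck_at(t2,hub)}
  ∪ add   = {pkg_at(p4,hub), truck_at(t1,hub), truck_at(t2,hub)}

== RESULT ==
["pkg_at(p4,hub)", "truck_at(t1,hub)", "truck_at(t2,hub)"]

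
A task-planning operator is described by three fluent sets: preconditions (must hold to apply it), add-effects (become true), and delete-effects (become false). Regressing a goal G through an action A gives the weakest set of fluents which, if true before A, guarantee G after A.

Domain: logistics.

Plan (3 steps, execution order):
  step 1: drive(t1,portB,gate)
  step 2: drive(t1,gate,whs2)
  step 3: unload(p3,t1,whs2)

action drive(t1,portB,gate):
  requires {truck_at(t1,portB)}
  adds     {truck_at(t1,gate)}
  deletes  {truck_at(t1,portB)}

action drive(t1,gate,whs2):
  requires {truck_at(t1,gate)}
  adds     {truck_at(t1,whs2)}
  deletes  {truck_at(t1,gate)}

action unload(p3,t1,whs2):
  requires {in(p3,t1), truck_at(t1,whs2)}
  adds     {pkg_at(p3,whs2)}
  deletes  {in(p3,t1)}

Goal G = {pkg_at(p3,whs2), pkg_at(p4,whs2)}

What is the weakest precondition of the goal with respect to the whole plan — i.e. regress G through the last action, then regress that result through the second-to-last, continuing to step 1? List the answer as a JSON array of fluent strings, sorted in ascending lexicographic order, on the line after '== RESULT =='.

Regress step by step:
  through step 3 (unload(p3,t1,whs2)): drop {pkg_at(p3,whs2)}, keep {pkg_at(p4,whs2)}, require {in(p3,t1), truck_at(t1,whs2)}
    → {in(p3,t1), pkg_at(p4,whs2), truck_at(t1,whs2)}
  through step 2 (drive(t1,gate,whs2)): drop {truck_at(t1,whs2)}, keep {in(p3,t1), pkg_at(p4,whs2)}, require {truck_at(t1,gate)}
    → {in(p3,t1), pkg_at(p4,whs2), truck_at(t1,gate)}
  through step 1 (drive(t1,portB,gate)): drop {truck_at(t1,gate)}, keep {in(p3,t1), pkg_at(p4,whs2)}, require {truck_at(t1,portB)}
    → {in(p3,t1), pkg_at(p4,whs2), truck_at(t1,portB)}

== RESULT ==
["in(p3,t1)", "pkg_at(p4,whs2)", "truck_at(t1,portB)"]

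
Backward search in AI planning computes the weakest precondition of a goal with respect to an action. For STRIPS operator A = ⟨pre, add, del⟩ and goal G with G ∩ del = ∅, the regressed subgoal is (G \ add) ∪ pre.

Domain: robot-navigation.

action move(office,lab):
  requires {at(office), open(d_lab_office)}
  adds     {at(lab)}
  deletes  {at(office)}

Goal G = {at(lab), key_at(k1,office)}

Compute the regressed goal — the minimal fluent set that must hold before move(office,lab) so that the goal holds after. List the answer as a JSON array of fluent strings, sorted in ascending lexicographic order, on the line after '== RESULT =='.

Regress:
  G ∩ del = {}  (empty — regression defined)
  G \ add = {at(lab), key_at(k1,office)} \ {at(lab)} = {key_at(k1,office)}
  ∪ pre   = {key_at(k1,office)} ∪ {at(office), open(d_lab_office)}
          = {at(office), key_at(k1,office), open(d_lab_office)}

== RESULT ==
["at(office)", "key_at(k1,office)", "open(d_lab_office)"]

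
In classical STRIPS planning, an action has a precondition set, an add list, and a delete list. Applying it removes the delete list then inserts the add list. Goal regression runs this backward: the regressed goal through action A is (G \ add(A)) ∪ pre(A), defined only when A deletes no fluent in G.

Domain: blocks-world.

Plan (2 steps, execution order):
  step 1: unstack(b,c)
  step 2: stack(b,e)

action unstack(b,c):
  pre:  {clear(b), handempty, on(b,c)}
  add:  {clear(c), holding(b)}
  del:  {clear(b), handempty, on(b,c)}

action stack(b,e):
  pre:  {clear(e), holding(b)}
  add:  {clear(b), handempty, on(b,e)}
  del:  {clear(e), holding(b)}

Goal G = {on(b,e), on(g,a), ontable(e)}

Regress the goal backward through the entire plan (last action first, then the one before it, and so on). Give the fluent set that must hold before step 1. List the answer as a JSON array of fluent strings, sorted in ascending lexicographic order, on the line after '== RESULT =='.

Work backward from the goal:
  through step 2 (stack(b,e)): drop {on(b,e)}, keep {on(g,a), ontable(e)}, require {clear(e), holding(b)}
    → {clear(e), holding(b), on(g,a), ontable(e)}
  through step 1 (unstack(b,c)): drop {holding(b)}, keep {clear(e), on(g,a), ontable(e)}, require {clear(b), handempty, on(b,c)}
    → {clear(b), clear(e), handempty, on(b,c), on(g,a), ontable(e)}

== RESULT ==
["clear(b)", "clear(e)", "handempty", "on(b,c)", "on(g,a)", "ontable(e)"]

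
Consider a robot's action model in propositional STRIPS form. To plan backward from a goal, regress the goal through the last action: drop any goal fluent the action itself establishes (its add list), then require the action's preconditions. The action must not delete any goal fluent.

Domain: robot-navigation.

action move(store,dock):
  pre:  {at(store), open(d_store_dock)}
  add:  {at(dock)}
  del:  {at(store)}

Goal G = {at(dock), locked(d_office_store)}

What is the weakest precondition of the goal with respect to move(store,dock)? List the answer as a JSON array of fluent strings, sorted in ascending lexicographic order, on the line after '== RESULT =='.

Compute (G \ add) ∪ pre:
  G ∩ del = {}  (empty — regression defined)
  G \ add = {at(dock), locked(d_office_store)} \ {at(dock)} = {locked(d_office_store)}
  ∪ pre   = {locked(d_office_store)} ∪ {at(store), open(d_store_dock)}
          = {at(store), locked(d_office_store), open(d_store_dock)}

== RESULT ==
["at(store)", "locked(d_office_store)", "open(d_store_dock)"]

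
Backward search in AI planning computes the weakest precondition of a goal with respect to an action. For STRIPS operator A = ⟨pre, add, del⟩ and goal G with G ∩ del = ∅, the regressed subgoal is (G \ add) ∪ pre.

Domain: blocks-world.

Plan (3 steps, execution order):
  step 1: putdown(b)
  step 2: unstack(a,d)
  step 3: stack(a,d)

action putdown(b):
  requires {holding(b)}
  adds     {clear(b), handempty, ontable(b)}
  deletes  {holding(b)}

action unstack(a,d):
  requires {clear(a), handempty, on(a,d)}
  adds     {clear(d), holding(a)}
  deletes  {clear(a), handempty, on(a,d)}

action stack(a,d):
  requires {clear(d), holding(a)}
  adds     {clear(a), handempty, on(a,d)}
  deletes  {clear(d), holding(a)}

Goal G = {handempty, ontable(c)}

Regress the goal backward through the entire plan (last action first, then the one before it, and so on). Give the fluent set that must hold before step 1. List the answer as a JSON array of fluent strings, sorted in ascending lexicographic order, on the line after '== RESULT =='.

Work backward from the goal:
  through step 3 (stack(a,d)): drop {handempty}, keep {ontable(c)}, require {clear(d), holding(a)}
    → {clear(d), holding(a), ontable(c)}
  through step 2 (unstack(a,d)): drop {clear(d), holding(a)}, keep {ontable(c)}, require {clear(a), handempty, on(a,d)}
    → {clear(a), handempty, on(a,d), ontable(c)}
  through step 1 (putdown(b)): drop {handempty}, keep {clear(a), on(a,d), ontable(c)}, require {holding(b)}
    → {clear(a), holding(b), on(a,d), ontable(c)}

== RESULT ==
["clear(a)", "holding(b)", "on(a,d)", "ontable(c)"]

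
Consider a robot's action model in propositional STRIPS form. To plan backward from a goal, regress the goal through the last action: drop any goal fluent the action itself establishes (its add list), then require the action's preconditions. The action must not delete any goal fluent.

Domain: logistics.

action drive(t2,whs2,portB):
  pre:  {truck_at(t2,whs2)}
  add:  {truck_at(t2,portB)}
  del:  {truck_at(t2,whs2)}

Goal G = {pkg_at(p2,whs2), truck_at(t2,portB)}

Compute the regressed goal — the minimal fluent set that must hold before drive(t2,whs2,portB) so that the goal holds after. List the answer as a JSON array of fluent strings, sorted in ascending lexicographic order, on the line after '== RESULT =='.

Compute (G \ add) ∪ pre:
  G ∩ del = {}  (empty — regression defined)
  G \ add = {pkg_at(p2,whs2), truck_at(t2,portB)} \ {truck_at(t2,portB)} = {pkg_at(p2,whs2)}
  ∪ pre   = {pkg_at(p2,whs2)} ∪ {truck_at(t2,whs2)}
          = {pkg_at(p2,whs2), truck_at(t2,whs2)}

== RESULT ==
["pkg_at(p2,whs2)", "truck_at(t2,whs2)"]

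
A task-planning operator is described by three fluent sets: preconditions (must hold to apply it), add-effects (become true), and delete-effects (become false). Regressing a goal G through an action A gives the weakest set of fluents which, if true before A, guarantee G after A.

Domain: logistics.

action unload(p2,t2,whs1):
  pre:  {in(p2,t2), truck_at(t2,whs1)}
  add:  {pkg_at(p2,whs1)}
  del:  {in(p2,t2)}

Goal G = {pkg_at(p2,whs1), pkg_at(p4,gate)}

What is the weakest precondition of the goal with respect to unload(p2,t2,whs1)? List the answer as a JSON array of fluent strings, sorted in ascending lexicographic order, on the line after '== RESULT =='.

Compute (G \ add) ∪ pre:
  G ∩ del = {}  (empty — regression defined)
  G \ add = {pkg_at(p2,whs1), pkg_at(p4,gate)} \ {pkg_at(p2,whs1)} = {pkg_at(p4,gate)}
  ∪ pre   = {pkg_at(p4,gate)} ∪ {in(p2,t2), truck_at(t2,whs1)}
          = {in(p2,t2), pkg_at(p4,gate), truck_at(t2,whs1)}

== RESULT ==
["in(p2,t2)", "pkg_at(p4,gate)", "truck_at(t2,whs1)"]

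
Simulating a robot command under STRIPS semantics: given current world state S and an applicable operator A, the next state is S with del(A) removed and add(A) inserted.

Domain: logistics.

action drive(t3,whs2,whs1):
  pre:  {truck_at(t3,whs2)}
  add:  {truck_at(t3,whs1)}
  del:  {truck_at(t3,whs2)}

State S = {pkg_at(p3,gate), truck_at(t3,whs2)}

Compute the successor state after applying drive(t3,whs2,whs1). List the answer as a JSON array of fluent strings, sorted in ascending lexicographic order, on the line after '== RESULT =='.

Progress:
  pre ⊆ S: {truck_at(t3,whs2)} ⊆ S  — applicable
  S \ del = {pkg_at(p3,gate)}
  ∪ add   = {pkg_at(p3,gate), truck_at(t3,whs1)}

== RESULT ==
["pkg_at(p3,gate)", "truck_at(t3,whs1)"]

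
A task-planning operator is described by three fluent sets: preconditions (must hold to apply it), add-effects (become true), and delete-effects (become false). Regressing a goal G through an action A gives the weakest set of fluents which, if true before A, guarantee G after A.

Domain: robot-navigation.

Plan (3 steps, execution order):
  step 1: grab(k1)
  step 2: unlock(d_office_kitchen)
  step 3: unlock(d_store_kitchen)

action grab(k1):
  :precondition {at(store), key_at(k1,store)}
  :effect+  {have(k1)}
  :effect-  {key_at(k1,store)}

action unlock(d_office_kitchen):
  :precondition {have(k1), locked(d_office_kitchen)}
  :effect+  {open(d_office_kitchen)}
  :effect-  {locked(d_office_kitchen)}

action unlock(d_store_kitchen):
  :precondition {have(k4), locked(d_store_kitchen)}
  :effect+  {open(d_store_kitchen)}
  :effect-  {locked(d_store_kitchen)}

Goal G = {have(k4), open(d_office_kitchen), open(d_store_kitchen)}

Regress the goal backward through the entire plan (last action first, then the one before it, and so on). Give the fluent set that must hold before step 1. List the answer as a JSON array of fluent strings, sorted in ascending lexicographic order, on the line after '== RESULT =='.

Work backward from the goal:
  through step 3 (unlock(d_store_kitchen)): drop {open(d_store_kitchen)}, keep {have(k4), open(d_office_kitchen)}, require {have(k4), locked(d_store_kitchen)}
    → {have(k4), locked(d_store_kitchen), open(d_office_kitchen)}
  through step 2 (unlock(d_office_kitchen)): drop {open(d_office_kitchen)}, keep {have(k4), locked(d_store_kitchen)}, require {have(k1), locked(d_office_kitchen)}
    → {have(k1), have(k4), locked(d_office_kitchen), locked(d_store_kitchen)}
  through step 1 (grab(k1)): drop {have(k1)}, keep {have(k4), locked(d_office_kitchen), locked(d_store_kitchen)}, require {at(store), key_at(k1,store)}
    → {at(store), have(k4), key_at(k1,store), locked(d_office_kitchen), locked(d_store_kitchen)}

== RESULT ==
["at(store)", "have(k4)", "key_at(k1,store)", "locked(d_office_kitchen)", "locked(d_store_kitchen)"]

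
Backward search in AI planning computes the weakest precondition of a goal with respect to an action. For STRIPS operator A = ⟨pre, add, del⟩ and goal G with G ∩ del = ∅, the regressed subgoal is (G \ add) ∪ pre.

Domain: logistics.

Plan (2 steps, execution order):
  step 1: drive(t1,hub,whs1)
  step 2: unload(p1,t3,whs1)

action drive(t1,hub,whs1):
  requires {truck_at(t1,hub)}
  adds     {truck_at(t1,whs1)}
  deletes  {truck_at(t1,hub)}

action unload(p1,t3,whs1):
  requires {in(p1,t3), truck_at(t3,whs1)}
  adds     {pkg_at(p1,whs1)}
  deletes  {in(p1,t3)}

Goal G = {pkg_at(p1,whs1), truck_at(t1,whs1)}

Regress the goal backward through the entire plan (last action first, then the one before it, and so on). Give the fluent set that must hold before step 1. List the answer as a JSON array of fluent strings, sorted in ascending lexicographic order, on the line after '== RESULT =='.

Work backward from the goal:
  through step 2 (unload(p1,t3,whs1)): drop {pkg_at(p1,whs1)}, keep {truck_at(t1,whs1)}, require {in(p1,t3), truck_at(t3,whs1)}
    → {in(p1,t3), truck_at(t1,whs1), truck_at(t3,whs1)}
  through step 1 (drive(t1,hub,whs1)): drop {truck_at(t1,whs1)}, keep {in(p1,t3), truck_at(t3,whs1)}, require {truck_at(t1,hub)}
    → {in(p1,t3), truck_at(t1,hub), truck_at(t3,whs1)}

== RESULT ==
["in(p1,t3)", "truck_at(t1,hub)", "truck_at(t3,whs1)"]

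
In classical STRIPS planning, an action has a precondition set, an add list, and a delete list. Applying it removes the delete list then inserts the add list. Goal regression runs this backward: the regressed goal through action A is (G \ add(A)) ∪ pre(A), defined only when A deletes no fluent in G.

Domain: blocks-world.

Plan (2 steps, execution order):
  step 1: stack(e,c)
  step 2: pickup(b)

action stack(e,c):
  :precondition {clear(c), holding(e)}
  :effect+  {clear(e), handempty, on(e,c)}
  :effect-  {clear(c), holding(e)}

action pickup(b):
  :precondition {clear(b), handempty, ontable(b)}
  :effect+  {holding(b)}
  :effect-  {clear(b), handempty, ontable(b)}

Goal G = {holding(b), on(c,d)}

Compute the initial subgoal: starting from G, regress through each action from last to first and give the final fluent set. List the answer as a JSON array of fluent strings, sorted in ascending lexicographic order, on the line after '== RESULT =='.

Work backward from the goal:
  through step 2 (pickup(b)): drop {holding(b)}, keep {on(c,d)}, require {clear(b), handempty, ontable(b)}
    → {clear(b), handempty, on(c,d), ontable(b)}
  through step 1 (stack(e,c)): drop {handempty}, keep {clear(b), on(c,d), ontable(b)}, require {clear(c), holding(e)}
    → {clear(b), clear(c), holding(e), on(c,d), ontable(b)}

== RESULT ==
["clear(b)", "clear(c)", "holding(e)", "on(c,d)", "ontable(b)"]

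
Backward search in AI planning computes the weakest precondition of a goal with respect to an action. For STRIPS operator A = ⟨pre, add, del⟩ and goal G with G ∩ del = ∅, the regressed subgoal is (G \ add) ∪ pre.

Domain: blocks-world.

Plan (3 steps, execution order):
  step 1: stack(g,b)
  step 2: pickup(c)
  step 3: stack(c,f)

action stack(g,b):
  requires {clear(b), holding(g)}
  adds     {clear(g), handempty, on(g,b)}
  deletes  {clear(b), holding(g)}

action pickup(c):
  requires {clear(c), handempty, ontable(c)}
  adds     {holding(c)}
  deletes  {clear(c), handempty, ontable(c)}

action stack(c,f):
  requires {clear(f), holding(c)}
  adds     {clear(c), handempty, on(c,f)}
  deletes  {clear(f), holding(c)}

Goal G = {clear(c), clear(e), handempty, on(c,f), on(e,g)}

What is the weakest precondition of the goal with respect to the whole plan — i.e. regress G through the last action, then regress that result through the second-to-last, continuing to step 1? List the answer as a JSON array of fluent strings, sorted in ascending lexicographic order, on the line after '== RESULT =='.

Work backward from the goal:
  through step 3 (stack(c,f)): drop {clear(c), handempty, on(c,f)}, keep {clear(e), on(e,g)}, require {clear(f), holding(c)}
    → {clear(e), clear(f), holding(c), on(e,g)}
  through step 2 (pickup(c)): drop {holding(c)}, keep {clear(e), clear(f), on(e,g)}, require {clear(c), handempty, ontable(c)}
    → {clear(c), clear(e), clear(f), handempty, on(e,g), ontable(c)}
  through step 1 (stack(g,b)): drop {handempty}, keep {clear(c), clear(e), clear(f), on(e,g), ontable(c)}, require {clear(b), holding(g)}
    → {clear(b), clear(c), clear(e), clear(f), holding(g), on(e,g), ontable(c)}

== RESULT ==
["clear(b)", "clear(c)", "clear(e)", "clear(f)", "holding(g)", "on(e,g)", "ontable(c)"]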